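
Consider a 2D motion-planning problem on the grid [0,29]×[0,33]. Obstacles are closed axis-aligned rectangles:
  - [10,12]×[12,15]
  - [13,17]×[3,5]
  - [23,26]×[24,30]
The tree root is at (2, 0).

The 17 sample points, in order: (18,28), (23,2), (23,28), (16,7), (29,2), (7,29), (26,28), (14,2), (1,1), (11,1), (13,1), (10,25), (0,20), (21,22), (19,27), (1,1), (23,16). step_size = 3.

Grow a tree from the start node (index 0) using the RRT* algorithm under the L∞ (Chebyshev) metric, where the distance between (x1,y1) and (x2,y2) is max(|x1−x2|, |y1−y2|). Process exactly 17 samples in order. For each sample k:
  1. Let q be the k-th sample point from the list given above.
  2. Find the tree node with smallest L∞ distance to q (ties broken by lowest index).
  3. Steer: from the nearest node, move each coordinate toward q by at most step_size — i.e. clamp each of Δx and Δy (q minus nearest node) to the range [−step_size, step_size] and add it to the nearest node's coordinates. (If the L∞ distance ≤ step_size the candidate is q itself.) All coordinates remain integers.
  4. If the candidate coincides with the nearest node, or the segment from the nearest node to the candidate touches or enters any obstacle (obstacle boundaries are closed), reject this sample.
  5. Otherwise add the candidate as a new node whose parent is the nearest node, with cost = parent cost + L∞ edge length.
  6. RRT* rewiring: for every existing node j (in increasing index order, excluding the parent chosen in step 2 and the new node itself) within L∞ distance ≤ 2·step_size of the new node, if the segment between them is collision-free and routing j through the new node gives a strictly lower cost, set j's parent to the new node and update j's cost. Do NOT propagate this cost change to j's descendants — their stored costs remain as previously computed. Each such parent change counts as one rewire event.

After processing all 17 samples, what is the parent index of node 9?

1. q=(18,28) nearest=0 d=28 new=(5,3) → add node 1 parent=0 cost=3
2. q=(23,2) nearest=1 d=18 new=(8,2) → add node 2 parent=1 cost=6
3. q=(23,28) nearest=1 d=25 new=(8,6) → add node 3 parent=1 cost=6
4. q=(16,7) nearest=2 d=8 new=(11,5) → add node 4 parent=2 cost=9
5. q=(29,2) nearest=4 d=18 new=(14,2) → blocked by [13,17]×[3,5], reject
6. q=(7,29) nearest=3 d=23 new=(7,9) → add node 5 parent=3 cost=9
7. q=(26,28) nearest=5 d=19 new=(10,12) → blocked by [10,12]×[12,15], reject
8. q=(14,2) nearest=4 d=3 new=(14,2) → blocked by [13,17]×[3,5], reject
9. q=(1,1) nearest=0 d=1 new=(1,1) → add node 6 parent=0 cost=1
10. q=(11,1) nearest=2 d=3 new=(11,1) → add node 7 parent=2 cost=9
11. q=(13,1) nearest=7 d=2 new=(13,1) → add node 8 parent=7 cost=11
12. q=(10,25) nearest=5 d=16 new=(10,12) → blocked by [10,12]×[12,15], reject
13. q=(0,20) nearest=5 d=11 new=(4,12) → add node 9 parent=5 cost=12
14. q=(21,22) nearest=5 d=14 new=(10,12) → blocked by [10,12]×[12,15], reject
15. q=(19,27) nearest=9 d=15 new=(7,15) → add node 10 parent=9 cost=15
16. q=(1,1) nearest=6 d=0 → coincident, reject
17. q=(23,16) nearest=4 d=12 new=(14,8) → add node 11 parent=4 cost=12

Parent of node 9: 5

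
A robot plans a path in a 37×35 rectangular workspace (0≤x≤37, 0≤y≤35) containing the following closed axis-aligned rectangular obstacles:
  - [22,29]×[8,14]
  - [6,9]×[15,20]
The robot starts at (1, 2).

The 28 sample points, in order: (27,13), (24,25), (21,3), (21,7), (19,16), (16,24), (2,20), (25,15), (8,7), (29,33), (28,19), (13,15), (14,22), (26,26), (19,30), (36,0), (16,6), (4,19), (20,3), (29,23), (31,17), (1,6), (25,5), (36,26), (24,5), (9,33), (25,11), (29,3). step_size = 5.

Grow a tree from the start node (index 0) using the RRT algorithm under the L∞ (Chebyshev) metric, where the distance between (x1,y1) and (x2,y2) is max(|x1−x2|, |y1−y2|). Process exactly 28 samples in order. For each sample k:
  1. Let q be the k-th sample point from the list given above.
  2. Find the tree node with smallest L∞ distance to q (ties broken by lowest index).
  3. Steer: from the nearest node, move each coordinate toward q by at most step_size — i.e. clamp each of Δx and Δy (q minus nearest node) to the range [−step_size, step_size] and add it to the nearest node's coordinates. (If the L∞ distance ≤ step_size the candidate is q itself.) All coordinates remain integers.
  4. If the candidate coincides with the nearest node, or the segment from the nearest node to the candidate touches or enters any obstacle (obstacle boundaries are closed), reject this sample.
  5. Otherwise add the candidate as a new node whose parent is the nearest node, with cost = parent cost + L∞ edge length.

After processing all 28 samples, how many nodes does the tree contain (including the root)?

Node count: 25

1. q=(27,13) nearest=0 d=26 new=(6,7) → add node 1 parent=0 cost=5
2. q=(24,25) nearest=1 d=18 new=(11,12) → add node 2 parent=1 cost=10
3. q=(21,3) nearest=2 d=10 new=(16,7) → add node 3 parent=2 cost=15
4. q=(21,7) nearest=3 d=5 new=(21,7) → add node 4 parent=3 cost=20
5. q=(19,16) nearest=2 d=8 new=(16,16) → add node 5 parent=2 cost=15
6. q=(16,24) nearest=5 d=8 new=(16,21) → add node 6 parent=5 cost=20
7. q=(2,20) nearest=2 d=9 new=(6,17) → blocked by [6,9]×[15,20], reject
8. q=(25,15) nearest=4 d=8 new=(25,12) → blocked by [22,29]×[8,14], reject
9. q=(8,7) nearest=1 d=2 new=(8,7) → add node 7 parent=1 cost=7
10. q=(29,33) nearest=6 d=13 new=(21,26) → add node 8 parent=6 cost=25
11. q=(28,19) nearest=8 d=7 new=(26,21) → add node 9 parent=8 cost=30
12. q=(13,15) nearest=2 d=3 new=(13,15) → add node 10 parent=2 cost=13
13. q=(14,22) nearest=6 d=2 new=(14,22) → add node 11 parent=6 cost=22
14. q=(26,26) nearest=8 d=5 new=(26,26) → add node 12 parent=8 cost=30
15. q=(19,30) nearest=8 d=4 new=(19,30) → add node 13 parent=8 cost=29
16. q=(36,0) nearest=4 d=15 new=(26,2) → add node 14 parent=4 cost=25
17. q=(16,6) nearest=3 d=1 new=(16,6) → add node 15 parent=3 cost=16
18. q=(4,19) nearest=2 d=7 new=(6,17) → blocked by [6,9]×[15,20], reject
19. q=(20,3) nearest=3 d=4 new=(20,3) → add node 16 parent=3 cost=19
20. q=(29,23) nearest=9 d=3 new=(29,23) → add node 17 parent=9 cost=33
21. q=(31,17) nearest=9 d=5 new=(31,17) → add node 18 parent=9 cost=35
22. q=(1,6) nearest=0 d=4 new=(1,6) → add node 19 parent=0 cost=4
23. q=(25,5) nearest=14 d=3 new=(25,5) → add node 20 parent=14 cost=28
24. q=(36,26) nearest=17 d=7 new=(34,26) → add node 21 parent=17 cost=38
25. q=(24,5) nearest=20 d=1 new=(24,5) → add node 22 parent=20 cost=29
26. q=(9,33) nearest=13 d=10 new=(14,33) → add node 23 parent=13 cost=34
27. q=(25,11) nearest=4 d=4 new=(25,11) → blocked by [22,29]×[8,14], reject
28. q=(29,3) nearest=14 d=3 new=(29,3) → add node 24 parent=14 cost=28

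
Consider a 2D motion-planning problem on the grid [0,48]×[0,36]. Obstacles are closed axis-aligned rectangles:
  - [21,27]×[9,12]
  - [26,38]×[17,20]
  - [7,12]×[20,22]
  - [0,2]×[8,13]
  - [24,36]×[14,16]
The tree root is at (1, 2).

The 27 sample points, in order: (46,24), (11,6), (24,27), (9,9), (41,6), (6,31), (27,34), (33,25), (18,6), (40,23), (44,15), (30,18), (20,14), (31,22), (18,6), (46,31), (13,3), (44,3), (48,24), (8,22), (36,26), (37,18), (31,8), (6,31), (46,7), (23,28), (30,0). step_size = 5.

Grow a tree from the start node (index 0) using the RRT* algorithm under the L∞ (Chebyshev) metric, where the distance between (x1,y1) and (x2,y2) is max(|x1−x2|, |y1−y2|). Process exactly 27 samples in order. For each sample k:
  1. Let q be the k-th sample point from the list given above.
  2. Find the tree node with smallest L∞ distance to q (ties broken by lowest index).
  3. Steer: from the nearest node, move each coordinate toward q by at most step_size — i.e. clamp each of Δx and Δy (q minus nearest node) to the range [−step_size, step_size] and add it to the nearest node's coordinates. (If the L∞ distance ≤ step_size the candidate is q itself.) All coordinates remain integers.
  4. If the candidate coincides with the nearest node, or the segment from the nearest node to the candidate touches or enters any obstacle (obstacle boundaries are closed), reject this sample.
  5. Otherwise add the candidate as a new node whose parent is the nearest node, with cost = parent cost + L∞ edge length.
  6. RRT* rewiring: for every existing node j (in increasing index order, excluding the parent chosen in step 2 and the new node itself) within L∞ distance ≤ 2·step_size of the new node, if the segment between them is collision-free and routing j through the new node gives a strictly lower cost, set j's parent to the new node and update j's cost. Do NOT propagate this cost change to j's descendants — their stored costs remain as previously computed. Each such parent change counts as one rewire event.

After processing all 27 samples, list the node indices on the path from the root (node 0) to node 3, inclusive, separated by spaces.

Path: 0 1 3

1. q=(46,24) nearest=0 d=45 new=(6,7) → add node 1 parent=0 cost=5
2. q=(11,6) nearest=1 d=5 new=(11,6) → add node 2 parent=1 cost=10
3. q=(24,27) nearest=1 d=20 new=(11,12) → add node 3 parent=1 cost=10
4. q=(9,9) nearest=1 d=3 new=(9,9) → add node 4 parent=1 cost=8
5. q=(41,6) nearest=2 d=30 new=(16,6) → add node 5 parent=2 cost=15
6. q=(6,31) nearest=3 d=19 new=(6,17) → add node 6 parent=3 cost=15
7. q=(27,34) nearest=6 d=21 new=(11,22) → blocked by [7,12]×[20,22], reject
8. q=(33,25) nearest=5 d=19 new=(21,11) → blocked by [21,27]×[9,12], reject
9. q=(18,6) nearest=5 d=2 new=(18,6) → add node 7 parent=5 cost=17
10. q=(40,23) nearest=7 d=22 new=(23,11) → blocked by [21,27]×[9,12], reject
11. q=(44,15) nearest=7 d=26 new=(23,11) → blocked by [21,27]×[9,12], reject
12. q=(30,18) nearest=7 d=12 new=(23,11) → blocked by [21,27]×[9,12], reject
13. q=(20,14) nearest=5 d=8 new=(20,11) → add node 8 parent=5 cost=20
14. q=(31,22) nearest=8 d=11 new=(25,16) → blocked by [21,27]×[9,12], reject
15. q=(18,6) nearest=7 d=0 → coincident, reject
16. q=(46,31) nearest=8 d=26 new=(25,16) → blocked by [21,27]×[9,12], reject
17. q=(13,3) nearest=2 d=3 new=(13,3) → add node 9 parent=2 cost=13
18. q=(44,3) nearest=8 d=24 new=(25,6) → blocked by [21,27]×[9,12], reject
19. q=(48,24) nearest=8 d=28 new=(25,16) → blocked by [21,27]×[9,12], reject
20. q=(8,22) nearest=6 d=5 new=(8,22) → blocked by [7,12]×[20,22], reject
21. q=(36,26) nearest=8 d=16 new=(25,16) → blocked by [21,27]×[9,12], reject
22. q=(37,18) nearest=8 d=17 new=(25,16) → blocked by [21,27]×[9,12], reject
23. q=(31,8) nearest=8 d=11 new=(25,8) → blocked by [21,27]×[9,12], reject
24. q=(6,31) nearest=6 d=14 new=(6,22) → add node 10 parent=6 cost=20
25. q=(46,7) nearest=8 d=26 new=(25,7) → blocked by [21,27]×[9,12], reject
26. q=(23,28) nearest=3 d=16 new=(16,17) → add node 11 parent=3 cost=15
27. q=(30,0) nearest=8 d=11 new=(25,6) → blocked by [21,27]×[9,12], reject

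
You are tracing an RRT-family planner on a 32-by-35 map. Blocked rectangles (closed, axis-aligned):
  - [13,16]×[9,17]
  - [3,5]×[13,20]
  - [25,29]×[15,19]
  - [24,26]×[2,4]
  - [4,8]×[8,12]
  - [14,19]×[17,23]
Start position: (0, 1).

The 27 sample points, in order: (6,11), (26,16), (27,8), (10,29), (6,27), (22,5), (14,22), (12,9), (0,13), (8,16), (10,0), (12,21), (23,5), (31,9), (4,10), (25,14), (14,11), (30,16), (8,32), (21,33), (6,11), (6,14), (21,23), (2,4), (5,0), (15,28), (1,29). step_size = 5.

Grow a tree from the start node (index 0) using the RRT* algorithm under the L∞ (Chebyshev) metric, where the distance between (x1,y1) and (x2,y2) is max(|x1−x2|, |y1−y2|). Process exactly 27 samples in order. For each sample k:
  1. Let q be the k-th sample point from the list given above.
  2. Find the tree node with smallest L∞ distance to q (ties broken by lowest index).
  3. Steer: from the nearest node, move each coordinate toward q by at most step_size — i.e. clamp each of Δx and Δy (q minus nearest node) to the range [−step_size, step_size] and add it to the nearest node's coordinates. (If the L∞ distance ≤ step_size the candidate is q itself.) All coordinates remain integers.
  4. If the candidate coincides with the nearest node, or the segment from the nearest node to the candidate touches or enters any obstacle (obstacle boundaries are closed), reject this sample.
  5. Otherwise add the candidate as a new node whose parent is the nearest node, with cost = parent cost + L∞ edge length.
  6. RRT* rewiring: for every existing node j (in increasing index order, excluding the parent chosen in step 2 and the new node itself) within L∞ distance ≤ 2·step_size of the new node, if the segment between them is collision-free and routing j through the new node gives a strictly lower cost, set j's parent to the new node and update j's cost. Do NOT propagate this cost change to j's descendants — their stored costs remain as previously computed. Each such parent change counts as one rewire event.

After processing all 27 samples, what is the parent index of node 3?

Parent of node 3: 2

1. q=(6,11) nearest=0 d=10 new=(5,6) → add node 1 parent=0 cost=5
2. q=(26,16) nearest=1 d=21 new=(10,11) → blocked by [4,8]×[8,12], reject
3. q=(27,8) nearest=1 d=22 new=(10,8) → add node 2 parent=1 cost=10
4. q=(10,29) nearest=2 d=21 new=(10,13) → add node 3 parent=2 cost=15
5. q=(6,27) nearest=3 d=14 new=(6,18) → add node 4 parent=3 cost=20
6. q=(22,5) nearest=2 d=12 new=(15,5) → add node 5 parent=2 cost=15
7. q=(14,22) nearest=4 d=8 new=(11,22) → add node 6 parent=4 cost=25
8. q=(12,9) nearest=2 d=2 new=(12,9) → add node 7 parent=2 cost=12
9. q=(0,13) nearest=4 d=6 new=(1,13) → blocked by [3,5]×[13,20], reject
10. q=(8,16) nearest=4 d=2 new=(8,16) → add node 8 parent=4 cost=22
11. q=(10,0) nearest=5 d=5 new=(10,0) → add node 9 parent=5 cost=20
12. q=(12,21) nearest=6 d=1 new=(12,21) → add node 10 parent=6 cost=26
13. q=(23,5) nearest=5 d=8 new=(20,5) → add node 11 parent=5 cost=20
14. q=(31,9) nearest=11 d=11 new=(25,9) → add node 12 parent=11 cost=25
15. q=(4,10) nearest=1 d=4 new=(4,10) → blocked by [4,8]×[8,12], reject
16. q=(25,14) nearest=12 d=5 new=(25,14) → add node 13 parent=12 cost=30
17. q=(14,11) nearest=7 d=2 new=(14,11) → blocked by [13,16]×[9,17], reject
18. q=(30,16) nearest=13 d=5 new=(30,16) → blocked by [25,29]×[15,19], reject
19. q=(8,32) nearest=6 d=10 new=(8,27) → add node 14 parent=6 cost=30
20. q=(21,33) nearest=6 d=11 new=(16,27) → add node 15 parent=6 cost=30
21. q=(6,11) nearest=2 d=4 new=(6,11) → blocked by [4,8]×[8,12], reject
22. q=(6,14) nearest=8 d=2 new=(6,14) → add node 16 parent=8 cost=24
23. q=(21,23) nearest=15 d=5 new=(21,23) → add node 17 parent=15 cost=35
24. q=(2,4) nearest=0 d=3 new=(2,4) → add node 18 parent=0 cost=3; rewire 9→18 (11<20)
25. q=(5,0) nearest=18 d=4 new=(5,0) → add node 19 parent=18 cost=7
26. q=(15,28) nearest=15 d=1 new=(15,28) → add node 20 parent=15 cost=31
27. q=(1,29) nearest=14 d=7 new=(3,29) → add node 21 parent=14 cost=35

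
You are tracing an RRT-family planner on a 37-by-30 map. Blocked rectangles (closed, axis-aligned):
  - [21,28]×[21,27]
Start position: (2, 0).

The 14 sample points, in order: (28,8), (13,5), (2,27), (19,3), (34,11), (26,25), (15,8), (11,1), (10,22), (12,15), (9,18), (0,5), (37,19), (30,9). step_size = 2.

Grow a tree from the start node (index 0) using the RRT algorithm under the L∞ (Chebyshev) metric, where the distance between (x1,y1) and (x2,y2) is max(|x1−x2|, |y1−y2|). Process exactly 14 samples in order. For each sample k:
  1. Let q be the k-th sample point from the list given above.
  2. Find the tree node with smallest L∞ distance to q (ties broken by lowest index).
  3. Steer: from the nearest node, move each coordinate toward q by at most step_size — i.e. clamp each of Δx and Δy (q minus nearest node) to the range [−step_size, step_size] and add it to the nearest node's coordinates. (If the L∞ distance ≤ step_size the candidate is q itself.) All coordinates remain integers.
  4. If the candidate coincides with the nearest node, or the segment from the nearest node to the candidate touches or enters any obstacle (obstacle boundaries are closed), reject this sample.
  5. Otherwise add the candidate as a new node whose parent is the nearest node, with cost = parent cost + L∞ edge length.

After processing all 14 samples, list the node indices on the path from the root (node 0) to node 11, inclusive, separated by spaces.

1. q=(28,8) nearest=0 d=26 new=(4,2) → add node 1 parent=0 cost=2
2. q=(13,5) nearest=1 d=9 new=(6,4) → add node 2 parent=1 cost=4
3. q=(2,27) nearest=2 d=23 new=(4,6) → add node 3 parent=2 cost=6
4. q=(19,3) nearest=2 d=13 new=(8,3) → add node 4 parent=2 cost=6
5. q=(34,11) nearest=4 d=26 new=(10,5) → add node 5 parent=4 cost=8
6. q=(26,25) nearest=5 d=20 new=(12,7) → add node 6 parent=5 cost=10
7. q=(15,8) nearest=6 d=3 new=(14,8) → add node 7 parent=6 cost=12
8. q=(11,1) nearest=4 d=3 new=(10,1) → add node 8 parent=4 cost=8
9. q=(10,22) nearest=7 d=14 new=(12,10) → add node 9 parent=7 cost=14
10. q=(12,15) nearest=9 d=5 new=(12,12) → add node 10 parent=9 cost=16
11. q=(9,18) nearest=10 d=6 new=(10,14) → add node 11 parent=10 cost=18
12. q=(0,5) nearest=1 d=4 new=(2,4) → add node 12 parent=1 cost=4
13. q=(37,19) nearest=7 d=23 new=(16,10) → add node 13 parent=7 cost=14
14. q=(30,9) nearest=13 d=14 new=(18,9) → add node 14 parent=13 cost=16

Path: 0 1 2 4 5 6 7 9 10 11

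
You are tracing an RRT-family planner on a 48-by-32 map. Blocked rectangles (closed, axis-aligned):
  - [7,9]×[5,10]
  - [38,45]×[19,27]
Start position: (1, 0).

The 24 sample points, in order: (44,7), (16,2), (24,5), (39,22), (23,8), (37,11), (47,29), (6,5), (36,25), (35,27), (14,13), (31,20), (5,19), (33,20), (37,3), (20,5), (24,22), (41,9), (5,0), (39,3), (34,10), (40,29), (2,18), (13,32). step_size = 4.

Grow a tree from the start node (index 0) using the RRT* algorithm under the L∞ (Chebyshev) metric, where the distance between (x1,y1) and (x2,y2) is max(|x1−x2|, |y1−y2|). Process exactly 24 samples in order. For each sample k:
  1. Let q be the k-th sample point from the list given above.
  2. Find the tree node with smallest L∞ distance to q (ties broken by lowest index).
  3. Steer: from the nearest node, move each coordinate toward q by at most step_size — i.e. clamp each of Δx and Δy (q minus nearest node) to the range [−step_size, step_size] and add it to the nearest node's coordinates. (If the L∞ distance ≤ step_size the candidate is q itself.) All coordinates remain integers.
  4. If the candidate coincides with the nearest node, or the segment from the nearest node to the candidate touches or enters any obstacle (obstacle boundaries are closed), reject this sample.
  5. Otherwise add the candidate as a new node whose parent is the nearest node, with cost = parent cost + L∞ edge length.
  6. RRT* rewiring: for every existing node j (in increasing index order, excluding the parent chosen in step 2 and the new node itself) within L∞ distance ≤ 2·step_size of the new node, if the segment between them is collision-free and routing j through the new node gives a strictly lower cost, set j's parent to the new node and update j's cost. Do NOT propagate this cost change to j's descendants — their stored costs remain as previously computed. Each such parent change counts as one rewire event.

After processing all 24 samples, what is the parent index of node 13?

1. q=(44,7) nearest=0 d=43 new=(5,4) → add node 1 parent=0 cost=4
2. q=(16,2) nearest=1 d=11 new=(9,2) → add node 2 parent=1 cost=8
3. q=(24,5) nearest=2 d=15 new=(13,5) → add node 3 parent=2 cost=12
4. q=(39,22) nearest=3 d=26 new=(17,9) → add node 4 parent=3 cost=16
5. q=(23,8) nearest=4 d=6 new=(21,8) → add node 5 parent=4 cost=20
6. q=(37,11) nearest=5 d=16 new=(25,11) → add node 6 parent=5 cost=24
7. q=(47,29) nearest=6 d=22 new=(29,15) → add node 7 parent=6 cost=28
8. q=(6,5) nearest=1 d=1 new=(6,5) → add node 8 parent=1 cost=5
9. q=(36,25) nearest=7 d=10 new=(33,19) → add node 9 parent=7 cost=32
10. q=(35,27) nearest=9 d=8 new=(35,23) → add node 10 parent=9 cost=36
11. q=(14,13) nearest=4 d=4 new=(14,13) → add node 11 parent=4 cost=20
12. q=(31,20) nearest=9 d=2 new=(31,20) → add node 12 parent=9 cost=34
13. q=(5,19) nearest=11 d=9 new=(10,17) → add node 13 parent=11 cost=24
14. q=(33,20) nearest=9 d=1 new=(33,20) → add node 14 parent=9 cost=33
15. q=(37,3) nearest=6 d=12 new=(29,7) → add node 15 parent=6 cost=28
16. q=(20,5) nearest=5 d=3 new=(20,5) → add node 16 parent=5 cost=23
17. q=(24,22) nearest=7 d=7 new=(25,19) → add node 17 parent=7 cost=32
18. q=(41,9) nearest=9 d=10 new=(37,15) → add node 18 parent=9 cost=36
19. q=(5,0) nearest=0 d=4 new=(5,0) → add node 19 parent=0 cost=4
20. q=(39,3) nearest=15 d=10 new=(33,3) → add node 20 parent=15 cost=32
21. q=(34,10) nearest=7 d=5 new=(33,11) → add node 21 parent=7 cost=32
22. q=(40,29) nearest=10 d=6 new=(39,27) → blocked by [38,45]×[19,27], reject
23. q=(2,18) nearest=13 d=8 new=(6,18) → add node 22 parent=13 cost=28
24. q=(13,32) nearest=17 d=13 new=(21,23) → add node 23 parent=17 cost=36

Parent of node 13: 11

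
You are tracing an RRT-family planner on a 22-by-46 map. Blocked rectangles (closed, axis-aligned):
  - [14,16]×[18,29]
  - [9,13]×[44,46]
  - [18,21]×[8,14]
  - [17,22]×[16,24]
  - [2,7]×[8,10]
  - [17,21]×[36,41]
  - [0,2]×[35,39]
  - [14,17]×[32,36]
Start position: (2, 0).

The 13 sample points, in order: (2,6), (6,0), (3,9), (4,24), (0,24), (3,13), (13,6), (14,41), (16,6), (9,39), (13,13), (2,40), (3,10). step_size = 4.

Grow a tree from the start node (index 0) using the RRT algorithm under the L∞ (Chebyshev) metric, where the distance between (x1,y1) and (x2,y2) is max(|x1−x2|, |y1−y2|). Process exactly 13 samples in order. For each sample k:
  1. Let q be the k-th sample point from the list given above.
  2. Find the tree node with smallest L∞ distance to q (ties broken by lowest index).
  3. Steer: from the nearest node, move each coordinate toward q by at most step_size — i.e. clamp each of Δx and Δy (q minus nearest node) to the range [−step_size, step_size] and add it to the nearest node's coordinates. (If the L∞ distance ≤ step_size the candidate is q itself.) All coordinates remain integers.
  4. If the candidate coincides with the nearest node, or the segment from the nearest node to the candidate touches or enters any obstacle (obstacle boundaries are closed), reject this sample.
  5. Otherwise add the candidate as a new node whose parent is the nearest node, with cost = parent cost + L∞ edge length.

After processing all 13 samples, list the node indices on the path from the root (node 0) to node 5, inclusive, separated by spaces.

Path: 0 2 5

1. q=(2,6) nearest=0 d=6 new=(2,4) → add node 1 parent=0 cost=4
2. q=(6,0) nearest=0 d=4 new=(6,0) → add node 2 parent=0 cost=4
3. q=(3,9) nearest=1 d=5 new=(3,8) → blocked by [2,7]×[8,10], reject
4. q=(4,24) nearest=1 d=20 new=(4,8) → blocked by [2,7]×[8,10], reject
5. q=(0,24) nearest=1 d=20 new=(0,8) → add node 3 parent=1 cost=8
6. q=(3,13) nearest=3 d=5 new=(3,12) → add node 4 parent=3 cost=12
7. q=(13,6) nearest=2 d=7 new=(10,4) → add node 5 parent=2 cost=8
8. q=(14,41) nearest=4 d=29 new=(7,16) → add node 6 parent=4 cost=16
9. q=(16,6) nearest=5 d=6 new=(14,6) → add node 7 parent=5 cost=12
10. q=(9,39) nearest=6 d=23 new=(9,20) → add node 8 parent=6 cost=20
11. q=(13,13) nearest=6 d=6 new=(11,13) → add node 9 parent=6 cost=20
12. q=(2,40) nearest=8 d=20 new=(5,24) → add node 10 parent=8 cost=24
13. q=(3,10) nearest=4 d=2 new=(3,10) → blocked by [2,7]×[8,10], reject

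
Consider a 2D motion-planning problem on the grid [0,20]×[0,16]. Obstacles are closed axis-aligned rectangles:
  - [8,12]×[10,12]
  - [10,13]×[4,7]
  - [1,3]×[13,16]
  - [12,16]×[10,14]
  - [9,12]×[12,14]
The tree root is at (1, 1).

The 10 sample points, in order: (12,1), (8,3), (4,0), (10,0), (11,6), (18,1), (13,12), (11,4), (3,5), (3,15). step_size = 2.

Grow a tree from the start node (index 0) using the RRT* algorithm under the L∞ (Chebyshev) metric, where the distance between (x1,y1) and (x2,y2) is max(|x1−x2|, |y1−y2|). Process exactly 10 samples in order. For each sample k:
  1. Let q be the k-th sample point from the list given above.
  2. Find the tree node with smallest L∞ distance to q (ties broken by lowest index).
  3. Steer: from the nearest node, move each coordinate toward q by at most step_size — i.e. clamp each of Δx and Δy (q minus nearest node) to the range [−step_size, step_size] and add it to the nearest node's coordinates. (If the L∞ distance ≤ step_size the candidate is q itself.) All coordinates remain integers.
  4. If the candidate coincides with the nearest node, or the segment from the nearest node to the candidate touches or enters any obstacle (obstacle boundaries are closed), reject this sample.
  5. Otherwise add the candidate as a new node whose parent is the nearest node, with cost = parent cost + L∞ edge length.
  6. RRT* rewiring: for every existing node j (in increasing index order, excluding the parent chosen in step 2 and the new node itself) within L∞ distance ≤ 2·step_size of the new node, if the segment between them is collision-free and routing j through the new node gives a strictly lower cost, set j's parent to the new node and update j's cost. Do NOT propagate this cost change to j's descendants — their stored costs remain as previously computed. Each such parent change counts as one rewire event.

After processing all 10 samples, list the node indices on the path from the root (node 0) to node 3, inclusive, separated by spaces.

1. q=(12,1) nearest=0 d=11 new=(3,1) → add node 1 parent=0 cost=2
2. q=(8,3) nearest=1 d=5 new=(5,3) → add node 2 parent=1 cost=4
3. q=(4,0) nearest=1 d=1 new=(4,0) → add node 3 parent=1 cost=3
4. q=(10,0) nearest=2 d=5 new=(7,1) → add node 4 parent=2 cost=6
5. q=(11,6) nearest=4 d=5 new=(9,3) → add node 5 parent=4 cost=8
6. q=(18,1) nearest=5 d=9 new=(11,1) → add node 6 parent=5 cost=10
7. q=(13,12) nearest=2 d=9 new=(7,5) → add node 7 parent=2 cost=6
8. q=(11,4) nearest=5 d=2 new=(11,4) → blocked by [10,13]×[4,7], reject
9. q=(3,5) nearest=2 d=2 new=(3,5) → add node 8 parent=2 cost=6
10. q=(3,15) nearest=7 d=10 new=(5,7) → add node 9 parent=7 cost=8

Path: 0 1 3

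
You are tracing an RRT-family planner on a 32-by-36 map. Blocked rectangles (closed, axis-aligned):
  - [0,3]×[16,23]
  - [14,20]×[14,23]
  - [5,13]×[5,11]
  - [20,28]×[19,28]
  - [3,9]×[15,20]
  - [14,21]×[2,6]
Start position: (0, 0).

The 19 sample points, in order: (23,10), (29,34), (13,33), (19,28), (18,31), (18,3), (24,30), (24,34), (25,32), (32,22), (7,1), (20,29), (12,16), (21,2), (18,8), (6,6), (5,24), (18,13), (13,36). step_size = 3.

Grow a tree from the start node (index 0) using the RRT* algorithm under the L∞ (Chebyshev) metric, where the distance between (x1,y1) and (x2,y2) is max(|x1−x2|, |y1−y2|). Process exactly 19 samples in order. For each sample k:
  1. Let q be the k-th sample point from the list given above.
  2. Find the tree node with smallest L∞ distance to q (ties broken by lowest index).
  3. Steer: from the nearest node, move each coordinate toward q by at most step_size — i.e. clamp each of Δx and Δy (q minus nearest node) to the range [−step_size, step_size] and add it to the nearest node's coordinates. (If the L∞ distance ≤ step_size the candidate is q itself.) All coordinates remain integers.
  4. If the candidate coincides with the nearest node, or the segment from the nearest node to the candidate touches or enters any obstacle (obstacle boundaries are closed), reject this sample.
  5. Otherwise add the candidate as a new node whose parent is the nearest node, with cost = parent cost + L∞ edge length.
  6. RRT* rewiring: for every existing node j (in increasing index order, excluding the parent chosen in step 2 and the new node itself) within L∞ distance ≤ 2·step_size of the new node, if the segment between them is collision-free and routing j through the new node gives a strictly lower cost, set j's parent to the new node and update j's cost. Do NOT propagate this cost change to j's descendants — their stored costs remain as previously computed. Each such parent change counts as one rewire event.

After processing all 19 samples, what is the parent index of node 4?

Parent of node 4: 3

1. q=(23,10) nearest=0 d=23 new=(3,3) → add node 1 parent=0 cost=3
2. q=(29,34) nearest=1 d=31 new=(6,6) → blocked by [5,13]×[5,11], reject
3. q=(13,33) nearest=1 d=30 new=(6,6) → blocked by [5,13]×[5,11], reject
4. q=(19,28) nearest=1 d=25 new=(6,6) → blocked by [5,13]×[5,11], reject
5. q=(18,31) nearest=1 d=28 new=(6,6) → blocked by [5,13]×[5,11], reject
6. q=(18,3) nearest=1 d=15 new=(6,3) → add node 2 parent=1 cost=6
7. q=(24,30) nearest=1 d=27 new=(6,6) → blocked by [5,13]×[5,11], reject
8. q=(24,34) nearest=1 d=31 new=(6,6) → blocked by [5,13]×[5,11], reject
9. q=(25,32) nearest=1 d=29 new=(6,6) → blocked by [5,13]×[5,11], reject
10. q=(32,22) nearest=2 d=26 new=(9,6) → blocked by [5,13]×[5,11], reject
11. q=(7,1) nearest=2 d=2 new=(7,1) → add node 3 parent=2 cost=8
12. q=(20,29) nearest=1 d=26 new=(6,6) → blocked by [5,13]×[5,11], reject
13. q=(12,16) nearest=1 d=13 new=(6,6) → blocked by [5,13]×[5,11], reject
14. q=(21,2) nearest=3 d=14 new=(10,2) → add node 4 parent=3 cost=11
15. q=(18,8) nearest=4 d=8 new=(13,5) → blocked by [5,13]×[5,11], reject
16. q=(6,6) nearest=1 d=3 new=(6,6) → blocked by [5,13]×[5,11], reject
17. q=(5,24) nearest=1 d=21 new=(5,6) → blocked by [5,13]×[5,11], reject
18. q=(18,13) nearest=4 d=11 new=(13,5) → blocked by [5,13]×[5,11], reject
19. q=(13,36) nearest=1 d=33 new=(6,6) → blocked by [5,13]×[5,11], reject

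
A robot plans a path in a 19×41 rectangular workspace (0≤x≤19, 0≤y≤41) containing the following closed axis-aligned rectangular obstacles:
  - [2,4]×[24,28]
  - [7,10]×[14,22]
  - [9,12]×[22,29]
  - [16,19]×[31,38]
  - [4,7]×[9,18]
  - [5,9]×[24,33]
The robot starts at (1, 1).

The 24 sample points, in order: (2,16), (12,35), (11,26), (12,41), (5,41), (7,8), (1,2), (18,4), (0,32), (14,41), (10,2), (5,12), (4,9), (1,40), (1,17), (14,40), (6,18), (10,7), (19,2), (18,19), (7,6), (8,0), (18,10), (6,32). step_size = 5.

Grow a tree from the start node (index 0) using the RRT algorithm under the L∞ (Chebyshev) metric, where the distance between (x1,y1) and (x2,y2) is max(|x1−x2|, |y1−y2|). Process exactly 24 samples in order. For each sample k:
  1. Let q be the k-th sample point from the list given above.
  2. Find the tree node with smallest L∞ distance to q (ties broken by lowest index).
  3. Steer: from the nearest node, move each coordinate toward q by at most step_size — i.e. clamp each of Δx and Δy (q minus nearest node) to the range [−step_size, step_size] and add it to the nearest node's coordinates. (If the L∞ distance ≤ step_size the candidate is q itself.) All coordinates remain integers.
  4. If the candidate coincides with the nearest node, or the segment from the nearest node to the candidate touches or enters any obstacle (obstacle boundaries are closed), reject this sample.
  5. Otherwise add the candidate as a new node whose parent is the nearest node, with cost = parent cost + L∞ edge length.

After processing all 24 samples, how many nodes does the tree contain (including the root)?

Node count: 15

1. q=(2,16) nearest=0 d=15 new=(2,6) → add node 1 parent=0 cost=5
2. q=(12,35) nearest=1 d=29 new=(7,11) → blocked by [4,7]×[9,18], reject
3. q=(11,26) nearest=1 d=20 new=(7,11) → blocked by [4,7]×[9,18], reject
4. q=(12,41) nearest=1 d=35 new=(7,11) → blocked by [4,7]×[9,18], reject
5. q=(5,41) nearest=1 d=35 new=(5,11) → blocked by [4,7]×[9,18], reject
6. q=(7,8) nearest=1 d=5 new=(7,8) → add node 2 parent=1 cost=10
7. q=(1,2) nearest=0 d=1 new=(1,2) → add node 3 parent=0 cost=1
8. q=(18,4) nearest=2 d=11 new=(12,4) → add node 4 parent=2 cost=15
9. q=(0,32) nearest=2 d=24 new=(2,13) → blocked by [4,7]×[9,18], reject
10. q=(14,41) nearest=2 d=33 new=(12,13) → add node 5 parent=2 cost=15
11. q=(10,2) nearest=4 d=2 new=(10,2) → add node 6 parent=4 cost=17
12. q=(5,12) nearest=2 d=4 new=(5,12) → blocked by [4,7]×[9,18], reject
13. q=(4,9) nearest=1 d=3 new=(4,9) → blocked by [4,7]×[9,18], reject
14. q=(1,40) nearest=5 d=27 new=(7,18) → blocked by [7,10]×[14,22], reject
15. q=(1,17) nearest=2 d=9 new=(2,13) → blocked by [4,7]×[9,18], reject
16. q=(14,40) nearest=5 d=27 new=(14,18) → add node 7 parent=5 cost=20
17. q=(6,18) nearest=5 d=6 new=(7,18) → blocked by [7,10]×[14,22], reject
18. q=(10,7) nearest=2 d=3 new=(10,7) → add node 8 parent=2 cost=13
19. q=(19,2) nearest=4 d=7 new=(17,2) → add node 9 parent=4 cost=20
20. q=(18,19) nearest=7 d=4 new=(18,19) → add node 10 parent=7 cost=24
21. q=(7,6) nearest=2 d=2 new=(7,6) → add node 11 parent=2 cost=12
22. q=(8,0) nearest=6 d=2 new=(8,0) → add node 12 parent=6 cost=19
23. q=(18,10) nearest=4 d=6 new=(17,9) → add node 13 parent=4 cost=20
24. q=(6,32) nearest=10 d=13 new=(13,24) → add node 14 parent=10 cost=29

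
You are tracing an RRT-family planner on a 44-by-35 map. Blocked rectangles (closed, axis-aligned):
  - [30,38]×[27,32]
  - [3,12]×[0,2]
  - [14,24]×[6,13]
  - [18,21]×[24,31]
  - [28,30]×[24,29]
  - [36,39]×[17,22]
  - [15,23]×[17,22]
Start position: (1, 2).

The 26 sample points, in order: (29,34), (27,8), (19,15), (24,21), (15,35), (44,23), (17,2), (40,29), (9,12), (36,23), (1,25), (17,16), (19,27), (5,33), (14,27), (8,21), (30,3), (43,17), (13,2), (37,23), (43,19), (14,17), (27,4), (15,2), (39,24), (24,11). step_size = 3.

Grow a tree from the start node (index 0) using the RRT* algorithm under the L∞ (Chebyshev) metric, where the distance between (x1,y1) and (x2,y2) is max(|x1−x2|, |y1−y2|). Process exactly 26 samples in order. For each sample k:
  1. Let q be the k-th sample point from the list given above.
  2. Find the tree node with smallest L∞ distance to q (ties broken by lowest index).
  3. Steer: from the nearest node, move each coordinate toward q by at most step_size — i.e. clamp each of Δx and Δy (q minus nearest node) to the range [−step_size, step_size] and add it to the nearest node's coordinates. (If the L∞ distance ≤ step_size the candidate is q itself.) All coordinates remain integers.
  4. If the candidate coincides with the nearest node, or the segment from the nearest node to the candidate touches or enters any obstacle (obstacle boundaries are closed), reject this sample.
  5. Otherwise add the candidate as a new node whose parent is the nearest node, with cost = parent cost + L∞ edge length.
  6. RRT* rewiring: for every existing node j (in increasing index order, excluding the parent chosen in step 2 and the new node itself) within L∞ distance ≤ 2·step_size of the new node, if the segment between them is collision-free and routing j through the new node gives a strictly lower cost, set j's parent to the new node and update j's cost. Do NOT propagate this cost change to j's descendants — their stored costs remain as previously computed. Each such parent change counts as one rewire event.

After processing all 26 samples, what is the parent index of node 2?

1. q=(29,34) nearest=0 d=32 new=(4,5) → add node 1 parent=0 cost=3
2. q=(27,8) nearest=1 d=23 new=(7,8) → add node 2 parent=1 cost=6
3. q=(19,15) nearest=2 d=12 new=(10,11) → add node 3 parent=2 cost=9
4. q=(24,21) nearest=3 d=14 new=(13,14) → add node 4 parent=3 cost=12
5. q=(15,35) nearest=4 d=21 new=(15,17) → blocked by [15,23]×[17,22], reject
6. q=(44,23) nearest=4 d=31 new=(16,17) → blocked by [15,23]×[17,22], reject
7. q=(17,2) nearest=3 d=9 new=(13,8) → add node 5 parent=3 cost=12
8. q=(40,29) nearest=4 d=27 new=(16,17) → blocked by [15,23]×[17,22], reject
9. q=(9,12) nearest=3 d=1 new=(9,12) → add node 6 parent=3 cost=10
10. q=(36,23) nearest=4 d=23 new=(16,17) → blocked by [15,23]×[17,22], reject
11. q=(1,25) nearest=4 d=12 new=(10,17) → add node 7 parent=4 cost=15
12. q=(17,16) nearest=4 d=4 new=(16,16) → add node 8 parent=4 cost=15
13. q=(19,27) nearest=7 d=10 new=(13,20) → add node 9 parent=7 cost=18
14. q=(5,33) nearest=9 d=13 new=(10,23) → add node 10 parent=9 cost=21
15. q=(14,27) nearest=10 d=4 new=(13,26) → add node 11 parent=10 cost=24
16. q=(8,21) nearest=10 d=2 new=(8,21) → add node 12 parent=10 cost=23
17. q=(30,3) nearest=8 d=14 new=(19,13) → blocked by [14,24]×[6,13], reject
18. q=(43,17) nearest=8 d=27 new=(19,17) → blocked by [15,23]×[17,22], reject
19. q=(13,2) nearest=2 d=6 new=(10,5) → add node 13 parent=2 cost=9
20. q=(37,23) nearest=8 d=21 new=(19,19) → blocked by [15,23]×[17,22], reject
21. q=(43,19) nearest=8 d=27 new=(19,19) → blocked by [15,23]×[17,22], reject
22. q=(14,17) nearest=8 d=2 new=(14,17) → add node 14 parent=8 cost=17
23. q=(27,4) nearest=8 d=12 new=(19,13) → blocked by [14,24]×[6,13], reject
24. q=(15,2) nearest=13 d=5 new=(13,2) → add node 15 parent=13 cost=12
25. q=(39,24) nearest=8 d=23 new=(19,19) → blocked by [15,23]×[17,22], reject
26. q=(24,11) nearest=8 d=8 new=(19,13) → blocked by [14,24]×[6,13], reject

Parent of node 2: 1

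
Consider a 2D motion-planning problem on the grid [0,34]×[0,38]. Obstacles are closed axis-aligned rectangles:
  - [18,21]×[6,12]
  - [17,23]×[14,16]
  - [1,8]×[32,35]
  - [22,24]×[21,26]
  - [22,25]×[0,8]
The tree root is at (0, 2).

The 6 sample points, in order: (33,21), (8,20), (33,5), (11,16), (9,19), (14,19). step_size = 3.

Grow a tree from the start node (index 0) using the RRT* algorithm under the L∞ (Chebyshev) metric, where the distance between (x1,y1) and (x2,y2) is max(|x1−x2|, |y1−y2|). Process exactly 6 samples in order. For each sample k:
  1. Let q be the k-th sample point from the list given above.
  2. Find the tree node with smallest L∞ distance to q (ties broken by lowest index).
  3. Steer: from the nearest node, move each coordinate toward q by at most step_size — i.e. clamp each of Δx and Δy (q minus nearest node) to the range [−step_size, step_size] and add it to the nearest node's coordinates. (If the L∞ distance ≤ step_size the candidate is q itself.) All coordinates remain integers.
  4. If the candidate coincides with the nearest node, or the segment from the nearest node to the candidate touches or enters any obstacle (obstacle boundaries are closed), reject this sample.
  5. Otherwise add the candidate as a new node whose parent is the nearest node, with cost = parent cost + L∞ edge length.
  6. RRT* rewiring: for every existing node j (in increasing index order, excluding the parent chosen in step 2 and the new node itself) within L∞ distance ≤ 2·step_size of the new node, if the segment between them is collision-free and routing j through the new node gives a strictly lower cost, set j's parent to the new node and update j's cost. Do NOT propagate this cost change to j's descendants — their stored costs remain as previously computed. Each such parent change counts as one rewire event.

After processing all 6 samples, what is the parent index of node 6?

Parent of node 6: 5

1. q=(33,21) nearest=0 d=33 new=(3,5) → add node 1 parent=0 cost=3
2. q=(8,20) nearest=1 d=15 new=(6,8) → add node 2 parent=1 cost=6
3. q=(33,5) nearest=2 d=27 new=(9,5) → add node 3 parent=2 cost=9
4. q=(11,16) nearest=2 d=8 new=(9,11) → add node 4 parent=2 cost=9
5. q=(9,19) nearest=4 d=8 new=(9,14) → add node 5 parent=4 cost=12
6. q=(14,19) nearest=5 d=5 new=(12,17) → add node 6 parent=5 cost=15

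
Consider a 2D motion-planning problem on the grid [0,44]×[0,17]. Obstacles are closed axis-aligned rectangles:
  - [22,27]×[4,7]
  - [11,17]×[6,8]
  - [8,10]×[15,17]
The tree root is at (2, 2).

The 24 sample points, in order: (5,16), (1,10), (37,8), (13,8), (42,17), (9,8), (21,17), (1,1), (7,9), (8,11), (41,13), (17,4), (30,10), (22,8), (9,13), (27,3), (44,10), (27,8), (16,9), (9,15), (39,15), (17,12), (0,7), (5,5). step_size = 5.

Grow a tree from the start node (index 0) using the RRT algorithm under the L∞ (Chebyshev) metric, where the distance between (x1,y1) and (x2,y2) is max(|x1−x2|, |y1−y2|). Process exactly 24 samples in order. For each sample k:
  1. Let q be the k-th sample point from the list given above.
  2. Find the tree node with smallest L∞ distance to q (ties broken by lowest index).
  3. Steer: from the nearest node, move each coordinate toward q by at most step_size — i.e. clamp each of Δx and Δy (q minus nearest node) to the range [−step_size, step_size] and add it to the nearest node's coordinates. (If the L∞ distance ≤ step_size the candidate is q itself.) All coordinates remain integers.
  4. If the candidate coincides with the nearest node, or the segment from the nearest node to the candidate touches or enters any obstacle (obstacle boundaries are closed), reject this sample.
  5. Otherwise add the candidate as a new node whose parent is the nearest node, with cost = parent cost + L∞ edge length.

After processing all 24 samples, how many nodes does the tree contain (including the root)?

1. q=(5,16) nearest=0 d=14 new=(5,7) → add node 1 parent=0 cost=5
2. q=(1,10) nearest=1 d=4 new=(1,10) → add node 2 parent=1 cost=9
3. q=(37,8) nearest=1 d=32 new=(10,8) → add node 3 parent=1 cost=10
4. q=(13,8) nearest=3 d=3 new=(13,8) → blocked by [11,17]×[6,8], reject
5. q=(42,17) nearest=3 d=32 new=(15,13) → add node 4 parent=3 cost=15
6. q=(9,8) nearest=3 d=1 new=(9,8) → add node 5 parent=3 cost=11
7. q=(21,17) nearest=4 d=6 new=(20,17) → add node 6 parent=4 cost=20
8. q=(1,1) nearest=0 d=1 new=(1,1) → add node 7 parent=0 cost=1
9. q=(7,9) nearest=1 d=2 new=(7,9) → add node 8 parent=1 cost=7
10. q=(8,11) nearest=8 d=2 new=(8,11) → add node 9 parent=8 cost=9
11. q=(41,13) nearest=6 d=21 new=(25,13) → add node 10 parent=6 cost=25
12. q=(17,4) nearest=3 d=7 new=(15,4) → blocked by [11,17]×[6,8], reject
13. q=(30,10) nearest=10 d=5 new=(30,10) → add node 11 parent=10 cost=30
14. q=(22,8) nearest=10 d=5 new=(22,8) → add node 12 parent=10 cost=30
15. q=(9,13) nearest=9 d=2 new=(9,13) → add node 13 parent=9 cost=11
16. q=(27,3) nearest=12 d=5 new=(27,3) → blocked by [22,27]×[4,7], reject
17. q=(44,10) nearest=11 d=14 new=(35,10) → add node 14 parent=11 cost=35
18. q=(27,8) nearest=11 d=3 new=(27,8) → add node 15 parent=11 cost=33
19. q=(16,9) nearest=4 d=4 new=(16,9) → add node 16 parent=4 cost=19
20. q=(9,15) nearest=13 d=2 new=(9,15) → blocked by [8,10]×[15,17], reject
21. q=(39,15) nearest=14 d=5 new=(39,15) → add node 17 parent=14 cost=40
22. q=(17,12) nearest=4 d=2 new=(17,12) → add node 18 parent=4 cost=17
23. q=(0,7) nearest=2 d=3 new=(0,7) → add node 19 parent=2 cost=12
24. q=(5,5) nearest=1 d=2 new=(5,5) → add node 20 parent=1 cost=7

Node count: 21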